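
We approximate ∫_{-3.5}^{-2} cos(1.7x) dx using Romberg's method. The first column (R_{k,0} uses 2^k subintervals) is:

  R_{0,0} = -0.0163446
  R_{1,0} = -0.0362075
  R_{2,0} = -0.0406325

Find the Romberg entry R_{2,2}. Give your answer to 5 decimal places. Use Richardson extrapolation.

-0.04206

Richardson extrapolation on the trapezoidal column (denominator 4−1=3):
R_{1,1} = (4·(-0.0362075) − (-0.0163446)) / 3 = -0.0428285
R_{2,1} = -0.0406325 + (-0.0406325 − (-0.0362075))/3 = -0.0421075
R_{2,2} = -0.0421075 + (-0.0421075 − (-0.0428285))/15 = -0.0420594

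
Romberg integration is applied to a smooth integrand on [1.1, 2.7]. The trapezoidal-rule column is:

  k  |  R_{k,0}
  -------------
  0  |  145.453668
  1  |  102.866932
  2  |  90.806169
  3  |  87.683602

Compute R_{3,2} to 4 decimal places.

Richardson extrapolation on the trapezoidal column (denominator 4−1=3):
R_{2,1} = 90.806169 + (90.806169 − 102.866932)/3 = 86.785915
R_{3,1} = 87.683602 + (87.683602 − 90.806169)/3 = 86.642746
R_{3,2} = 86.642746 + (86.642746 − 86.785915)/15 = 86.633201

86.6332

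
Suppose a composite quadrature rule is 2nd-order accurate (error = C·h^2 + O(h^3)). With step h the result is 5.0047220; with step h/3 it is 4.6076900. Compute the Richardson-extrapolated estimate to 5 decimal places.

The leading error scales as h^2; refining by a factor of 3 reduces it by 3^2 = 9.
Extrapolated value = (9·A(h/3) − A(h)) / (9 − 1)
= (9·4.6076900 − 5.0047220) / 8
= 36.4644880 / 8 = 4.5580610

4.55806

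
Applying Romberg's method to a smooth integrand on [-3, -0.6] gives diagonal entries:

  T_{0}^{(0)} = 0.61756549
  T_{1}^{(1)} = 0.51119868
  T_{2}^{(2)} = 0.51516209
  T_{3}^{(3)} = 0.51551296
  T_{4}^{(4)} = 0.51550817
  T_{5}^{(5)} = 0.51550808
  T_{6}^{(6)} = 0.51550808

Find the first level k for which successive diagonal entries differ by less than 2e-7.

|T_{1}^{(1)} − T_{0}^{(0)}| = 0.10636681 ≥ 2e-7
|T_{2}^{(2)} − T_{1}^{(1)}| = 0.00396341 ≥ 2e-7
|T_{3}^{(3)} − T_{2}^{(2)}| = 0.00035087 ≥ 2e-7
|T_{4}^{(4)} − T_{3}^{(3)}| = 0.00000479 ≥ 2e-7
|T_{5}^{(5)} − T_{4}^{(4)}| = 0.00000009 < 2e-7

k = 5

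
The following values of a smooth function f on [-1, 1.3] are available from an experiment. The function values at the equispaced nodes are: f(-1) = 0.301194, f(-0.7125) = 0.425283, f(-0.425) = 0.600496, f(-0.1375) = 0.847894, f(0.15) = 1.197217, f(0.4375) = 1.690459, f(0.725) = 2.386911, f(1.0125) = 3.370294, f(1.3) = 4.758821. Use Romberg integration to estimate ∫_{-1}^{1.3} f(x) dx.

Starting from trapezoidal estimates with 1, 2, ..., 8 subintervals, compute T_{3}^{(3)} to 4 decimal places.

3.7147

T_{0}^{(0)} (trapezoid, 1 panel, h=2.3000): 5.819017
T_{1}^{(0)} (trapezoid, 2 panels, h=1.1500): 4.286308
T_{2}^{(0)} (trapezoid, 4 panels, h=0.5750): 3.860913
T_{3}^{(0)} (trapezoid, 8 panels, h=0.2875): 3.751461
T_{1}^{(1)} = 4.286308 + (4.286308 − 5.819017)/3 = 3.775405
T_{2}^{(1)} = 3.860913 + (3.860913 − 4.286308)/3 = 3.719115
T_{3}^{(1)} = 3.751461 + (3.751461 − 3.860913)/3 = 3.714977
T_{2}^{(2)} = 3.719115 + (3.719115 − 3.775405)/15 = 3.715362
T_{3}^{(2)} = 3.714977 + (3.714977 − 3.719115)/15 = 3.714701
T_{3}^{(3)} = 3.714701 + (3.714701 − 3.715362)/63 = 3.714691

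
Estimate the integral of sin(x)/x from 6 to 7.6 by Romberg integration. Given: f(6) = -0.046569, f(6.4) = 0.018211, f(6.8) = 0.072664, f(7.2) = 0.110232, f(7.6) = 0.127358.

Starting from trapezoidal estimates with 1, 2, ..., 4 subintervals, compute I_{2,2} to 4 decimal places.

0.0986

I_{0,0} (trapezoid, 1 panel, h=1.6000): 0.064631
I_{1,0} (trapezoid, 2 panels, h=0.8000): 0.090447
I_{2,0} (trapezoid, 4 panels, h=0.4000): 0.096601
I_{1,1} = 0.090447 + (0.090447 − 0.064631)/3 = 0.099052
I_{2,1} = 0.096601 + (0.096601 − 0.090447)/3 = 0.098652
I_{2,2} = 0.098652 + (0.098652 − 0.099052)/15 = 0.098625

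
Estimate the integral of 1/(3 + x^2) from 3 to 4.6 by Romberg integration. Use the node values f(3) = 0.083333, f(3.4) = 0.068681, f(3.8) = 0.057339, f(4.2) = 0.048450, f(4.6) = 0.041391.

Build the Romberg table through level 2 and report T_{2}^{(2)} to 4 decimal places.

T_{0}^{(0)} (trapezoid, 1 panel, h=1.6000): 0.099779
T_{1}^{(0)} (trapezoid, 2 panels, h=0.8000): 0.095761
T_{2}^{(0)} (trapezoid, 4 panels, h=0.4000): 0.094733
T_{1}^{(1)} = 0.095761 + (0.095761 − 0.099779)/3 = 0.094422
T_{2}^{(1)} = 0.094733 + (0.094733 − 0.095761)/3 = 0.094390
T_{2}^{(2)} = 0.094390 + (0.094390 − 0.094422)/15 = 0.094388

0.0944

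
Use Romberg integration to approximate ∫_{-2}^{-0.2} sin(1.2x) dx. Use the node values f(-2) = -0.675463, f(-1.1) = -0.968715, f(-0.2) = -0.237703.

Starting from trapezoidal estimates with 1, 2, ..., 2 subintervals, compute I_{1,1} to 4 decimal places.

I_{0,0} (trapezoid, 1 panel, h=1.8000): -0.821849
I_{1,0} (trapezoid, 2 panels, h=0.9000): -1.282768
I_{1,1} = -1.282768 + (-1.282768 − (-0.821849))/3 = -1.436408

-1.4364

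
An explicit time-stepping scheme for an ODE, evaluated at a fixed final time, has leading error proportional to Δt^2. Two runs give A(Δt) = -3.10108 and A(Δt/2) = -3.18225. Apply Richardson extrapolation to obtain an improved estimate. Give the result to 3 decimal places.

-3.209

The leading error scales as Δt^2; refining by a factor of 2 reduces it by 2^2 = 4.
Extrapolated value = (4·A(Δt/2) − A(Δt)) / (4 − 1)
= (4·(-3.18225) − (-3.10108)) / 3
= -9.62792 / 3 = -3.20931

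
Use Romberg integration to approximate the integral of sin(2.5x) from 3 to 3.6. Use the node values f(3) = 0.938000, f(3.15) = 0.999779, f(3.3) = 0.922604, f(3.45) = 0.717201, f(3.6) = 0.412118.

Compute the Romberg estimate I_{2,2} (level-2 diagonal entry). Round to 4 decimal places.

I_{0,0} (trapezoid, 1 panel, h=0.6000): 0.405035
I_{1,0} (trapezoid, 2 panels, h=0.3000): 0.479299
I_{2,0} (trapezoid, 4 panels, h=0.1500): 0.497196
I_{1,1} = 0.479299 + (0.479299 − 0.405035)/3 = 0.504054
I_{2,1} = 0.497196 + (0.497196 − 0.479299)/3 = 0.503162
I_{2,2} = 0.503162 + (0.503162 − 0.504054)/15 = 0.503103

0.5031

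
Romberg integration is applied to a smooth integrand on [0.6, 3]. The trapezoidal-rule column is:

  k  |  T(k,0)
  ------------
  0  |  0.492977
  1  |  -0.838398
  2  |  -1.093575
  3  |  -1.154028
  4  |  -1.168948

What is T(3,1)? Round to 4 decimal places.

-1.1742

Richardson extrapolation on the trapezoidal column (denominator 4−1=3):
T(3,1) = -1.154028 + (-1.154028 − (-1.093575))/3 = -1.174179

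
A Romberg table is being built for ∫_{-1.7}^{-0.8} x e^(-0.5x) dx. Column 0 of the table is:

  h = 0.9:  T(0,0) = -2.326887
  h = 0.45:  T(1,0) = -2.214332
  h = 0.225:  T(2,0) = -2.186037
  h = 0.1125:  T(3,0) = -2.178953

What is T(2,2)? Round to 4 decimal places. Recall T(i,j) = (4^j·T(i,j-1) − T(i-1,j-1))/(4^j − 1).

-2.1766

T(1,1) = (4·(-2.214332) − (-2.326887)) / 3 = -2.176814
T(2,1) = -2.186037 + (-2.186037 − (-2.214332))/3 = -2.176605
T(2,2) = -2.176605 + (-2.176605 − (-2.176814))/15 = -2.176591
(Column j=1 coincides with Simpson's rule on the same nodes.)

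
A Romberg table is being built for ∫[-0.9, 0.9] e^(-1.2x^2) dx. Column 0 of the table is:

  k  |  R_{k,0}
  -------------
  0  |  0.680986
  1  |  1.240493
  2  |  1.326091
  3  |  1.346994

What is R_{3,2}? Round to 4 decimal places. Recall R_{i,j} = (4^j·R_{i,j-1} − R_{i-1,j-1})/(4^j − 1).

Richardson extrapolation on the trapezoidal column (denominator 4−1=3):
R_{2,1} = (4·1.326091 − 1.240493) / 3 = 1.354624
R_{3,1} = (4·1.346994 − 1.326091) / 3 = 1.353962
R_{3,2} = 1.353962 + (1.353962 − 1.354624)/15 = 1.353918

1.3539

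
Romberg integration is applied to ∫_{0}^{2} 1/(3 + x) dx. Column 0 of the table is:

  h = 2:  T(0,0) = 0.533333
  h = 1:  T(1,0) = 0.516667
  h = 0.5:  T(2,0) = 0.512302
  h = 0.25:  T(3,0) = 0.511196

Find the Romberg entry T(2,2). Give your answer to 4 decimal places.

Richardson extrapolation on the trapezoidal column (denominator 4−1=3):
T(1,1) = 0.516667 + (0.516667 − 0.533333)/3 = 0.511112
T(2,1) = (4·0.512302 − 0.516667) / 3 = 0.510847
T(2,2) = 0.510847 + (0.510847 − 0.511112)/15 = 0.510829
(Column j=1 coincides with Simpson's rule on the same nodes.)

0.5108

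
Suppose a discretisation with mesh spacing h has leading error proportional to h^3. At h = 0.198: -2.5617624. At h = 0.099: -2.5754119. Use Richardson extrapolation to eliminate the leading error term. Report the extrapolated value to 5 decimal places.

Extrapolated value = (8·A(h/2) − A(h)) / (8 − 1)
= (8·(-2.5754119) − (-2.5617624)) / 7
= -18.0415328 / 7 = -2.5773618

-2.57736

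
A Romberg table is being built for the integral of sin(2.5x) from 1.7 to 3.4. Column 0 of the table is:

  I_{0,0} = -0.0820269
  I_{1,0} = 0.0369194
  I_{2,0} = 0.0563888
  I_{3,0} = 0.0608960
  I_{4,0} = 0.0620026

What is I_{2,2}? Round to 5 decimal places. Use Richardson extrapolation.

I_{1,1} = (4·0.0369194 − (-0.0820269)) / 3 = 0.0765682
I_{2,1} = 0.0563888 + (0.0563888 − 0.0369194)/3 = 0.0628786
I_{2,2} = (16·0.0628786 − 0.0765682) / 15 = 0.0619660

0.06197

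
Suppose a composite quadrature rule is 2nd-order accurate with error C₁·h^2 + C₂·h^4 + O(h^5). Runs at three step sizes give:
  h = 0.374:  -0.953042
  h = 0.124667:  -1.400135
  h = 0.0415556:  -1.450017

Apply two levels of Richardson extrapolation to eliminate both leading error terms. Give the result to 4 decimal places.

-1.4563

First eliminate the h^2 term (factor 3^2 = 9):
  B₁ = (9·(-1.400135) − (-0.953042))/8 = -1.456022
  B₂ = (9·(-1.450017) − (-1.400135))/8 = -1.456252
Then eliminate the h^4 term (factor 3^4 = 81):
  (81·(-1.456252) − (-1.456022))/80 = -1.456255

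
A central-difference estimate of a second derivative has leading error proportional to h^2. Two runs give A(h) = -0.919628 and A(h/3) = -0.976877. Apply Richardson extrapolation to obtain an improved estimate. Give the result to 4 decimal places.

-0.9840

The leading error scales as h^2; refining by a factor of 3 reduces it by 3^2 = 9.
Extrapolated value = (9·A(h/3) − A(h)) / (9 − 1)
= (9·(-0.976877) − (-0.919628)) / 8
= -7.872265 / 8 = -0.984033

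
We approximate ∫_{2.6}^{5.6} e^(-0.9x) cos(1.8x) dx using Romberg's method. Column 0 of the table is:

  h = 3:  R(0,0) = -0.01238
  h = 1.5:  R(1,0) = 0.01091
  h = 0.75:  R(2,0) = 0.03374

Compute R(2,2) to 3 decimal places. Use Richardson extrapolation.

0.043

R(1,1) = 0.01091 + (0.01091 − (-0.01238))/3 = 0.01867
R(2,1) = 0.03374 + (0.03374 − 0.01091)/3 = 0.04135
R(2,2) = (16·0.04135 − 0.01867) / 15 = 0.04286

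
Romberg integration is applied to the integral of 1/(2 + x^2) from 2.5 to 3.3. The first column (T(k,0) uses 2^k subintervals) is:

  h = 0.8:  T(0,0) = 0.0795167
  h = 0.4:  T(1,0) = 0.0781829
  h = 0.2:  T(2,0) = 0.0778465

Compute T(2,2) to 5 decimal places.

0.07773

Richardson extrapolation on the trapezoidal column (denominator 4−1=3):
T(1,1) = (4·0.0781829 − 0.0795167) / 3 = 0.0777383
T(2,1) = (4·0.0778465 − 0.0781829) / 3 = 0.0777344
T(2,2) = (16·0.0777344 − 0.0777383) / 15 = 0.0777341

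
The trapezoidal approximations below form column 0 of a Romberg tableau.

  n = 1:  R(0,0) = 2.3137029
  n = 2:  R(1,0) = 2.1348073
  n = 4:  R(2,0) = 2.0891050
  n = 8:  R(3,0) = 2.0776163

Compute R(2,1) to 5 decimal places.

2.07387

Richardson extrapolation on the trapezoidal column (denominator 4−1=3):
R(2,1) = 2.0891050 + (2.0891050 − 2.1348073)/3 = 2.0738709
(Column j=1 coincides with Simpson's rule on the same nodes.)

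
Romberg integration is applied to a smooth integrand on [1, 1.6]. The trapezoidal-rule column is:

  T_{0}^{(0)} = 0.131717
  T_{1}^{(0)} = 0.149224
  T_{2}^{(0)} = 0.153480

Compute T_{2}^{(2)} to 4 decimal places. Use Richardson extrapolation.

T_{1}^{(1)} = (4·0.149224 − 0.131717) / 3 = 0.155060
T_{2}^{(1)} = 0.153480 + (0.153480 − 0.149224)/3 = 0.154899
T_{2}^{(2)} = 0.154899 + (0.154899 − 0.155060)/15 = 0.154888

0.1549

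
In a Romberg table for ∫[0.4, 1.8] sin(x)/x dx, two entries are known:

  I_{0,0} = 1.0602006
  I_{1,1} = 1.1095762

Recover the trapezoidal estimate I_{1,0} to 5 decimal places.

From I_{1,1} = (4·I_{1,0} − I_{0,0})/3, solve for I_{1,0}:
4·I_{1,0} = 3·1.1095762 + 1.0602006 = 4.3889292
I_{1,0} = 1.0972323

1.09723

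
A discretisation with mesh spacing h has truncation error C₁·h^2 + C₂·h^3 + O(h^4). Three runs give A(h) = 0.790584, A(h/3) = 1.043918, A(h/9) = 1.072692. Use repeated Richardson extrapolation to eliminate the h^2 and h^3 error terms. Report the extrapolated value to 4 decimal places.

1.0763

First eliminate the h^2 term (factor 3^2 = 9):
  B₁ = (9·1.043918 − 0.790584)/8 = 1.075585
  B₂ = (9·1.072692 − 1.043918)/8 = 1.076289
Then eliminate the h^3 term (factor 3^3 = 27):
  (27·1.076289 − 1.075585)/26 = 1.076316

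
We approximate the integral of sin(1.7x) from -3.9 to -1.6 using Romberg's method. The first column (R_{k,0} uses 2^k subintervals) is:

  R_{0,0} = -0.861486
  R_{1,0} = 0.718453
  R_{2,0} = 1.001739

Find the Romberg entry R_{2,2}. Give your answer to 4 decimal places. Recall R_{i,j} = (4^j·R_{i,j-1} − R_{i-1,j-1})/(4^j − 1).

Richardson extrapolation on the trapezoidal column (denominator 4−1=3):
R_{1,1} = 0.718453 + (0.718453 − (-0.861486))/3 = 1.245099
R_{2,1} = 1.001739 + (1.001739 − 0.718453)/3 = 1.096168
R_{2,2} = (16·1.096168 − 1.245099) / 15 = 1.086239
(Column j=1 coincides with Simpson's rule on the same nodes.)

1.0862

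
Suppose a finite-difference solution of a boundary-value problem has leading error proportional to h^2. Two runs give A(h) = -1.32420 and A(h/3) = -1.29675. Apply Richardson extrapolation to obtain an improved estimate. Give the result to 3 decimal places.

-1.293

The leading error scales as h^2; refining by a factor of 3 reduces it by 3^2 = 9.
Extrapolated value = (9·A(h/3) − A(h)) / (9 − 1)
= (9·(-1.29675) − (-1.32420)) / 8
= -10.34655 / 8 = -1.29332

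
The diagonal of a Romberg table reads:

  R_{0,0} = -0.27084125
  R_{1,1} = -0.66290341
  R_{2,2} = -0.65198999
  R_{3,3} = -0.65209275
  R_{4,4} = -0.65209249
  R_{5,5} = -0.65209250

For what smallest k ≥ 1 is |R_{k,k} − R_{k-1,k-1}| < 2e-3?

k = 3

|R_{1,1} − R_{0,0}| = 0.39206216 ≥ 2e-3
|R_{2,2} − R_{1,1}| = 0.01091342 ≥ 2e-3
|R_{3,3} − R_{2,2}| = 0.00010276 < 2e-3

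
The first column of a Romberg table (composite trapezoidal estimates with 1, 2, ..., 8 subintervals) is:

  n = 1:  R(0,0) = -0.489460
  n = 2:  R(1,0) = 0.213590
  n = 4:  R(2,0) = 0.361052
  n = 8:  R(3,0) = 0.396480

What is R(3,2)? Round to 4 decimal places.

R(2,1) = (4·0.361052 − 0.213590) / 3 = 0.410206
R(3,1) = 0.396480 + (0.396480 − 0.361052)/3 = 0.408289
R(3,2) = (16·0.408289 − 0.410206) / 15 = 0.408161

0.4082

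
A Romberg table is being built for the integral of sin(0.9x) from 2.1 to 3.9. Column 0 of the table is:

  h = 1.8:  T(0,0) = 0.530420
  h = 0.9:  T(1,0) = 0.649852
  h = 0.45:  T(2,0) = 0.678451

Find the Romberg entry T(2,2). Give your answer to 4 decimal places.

T(1,1) = 0.649852 + (0.649852 − 0.530420)/3 = 0.689663
T(2,1) = 0.678451 + (0.678451 − 0.649852)/3 = 0.687984
T(2,2) = 0.687984 + (0.687984 − 0.689663)/15 = 0.687872
(Column j=1 coincides with Simpson's rule on the same nodes.)

0.6879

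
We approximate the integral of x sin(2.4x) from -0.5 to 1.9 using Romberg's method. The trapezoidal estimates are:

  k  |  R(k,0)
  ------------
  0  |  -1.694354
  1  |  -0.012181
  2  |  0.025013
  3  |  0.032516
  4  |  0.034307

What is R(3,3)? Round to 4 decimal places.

R(1,1) = (4·(-0.012181) − (-1.694354)) / 3 = 0.548543
R(2,1) = 0.025013 + (0.025013 − (-0.012181))/3 = 0.037411
R(3,1) = 0.032516 + (0.032516 − 0.025013)/3 = 0.035017
R(2,2) = 0.037411 + (0.037411 − 0.548543)/15 = 0.003336
R(3,2) = (16·0.035017 − 0.037411) / 15 = 0.034857
R(3,3) = 0.034857 + (0.034857 − 0.003336)/63 = 0.035357

0.0354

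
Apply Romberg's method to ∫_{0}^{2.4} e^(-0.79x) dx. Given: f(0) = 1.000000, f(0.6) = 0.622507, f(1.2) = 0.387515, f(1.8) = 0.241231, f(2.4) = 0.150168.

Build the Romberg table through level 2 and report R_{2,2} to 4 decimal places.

R_{0,0} (trapezoid, 1 panel, h=2.4000): 1.380202
R_{1,0} (trapezoid, 2 panels, h=1.2000): 1.155119
R_{2,0} (trapezoid, 4 panels, h=0.6000): 1.095802
R_{1,1} = 1.155119 + (1.155119 − 1.380202)/3 = 1.080091
R_{2,1} = 1.095802 + (1.095802 − 1.155119)/3 = 1.076030
R_{2,2} = 1.076030 + (1.076030 − 1.080091)/15 = 1.075759

1.0758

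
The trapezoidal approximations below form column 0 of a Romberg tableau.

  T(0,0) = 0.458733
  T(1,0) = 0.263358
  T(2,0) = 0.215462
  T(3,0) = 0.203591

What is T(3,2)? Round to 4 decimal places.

Richardson extrapolation on the trapezoidal column (denominator 4−1=3):
T(2,1) = 0.215462 + (0.215462 − 0.263358)/3 = 0.199497
T(3,1) = 0.203591 + (0.203591 − 0.215462)/3 = 0.199634
T(3,2) = 0.199634 + (0.199634 − 0.199497)/15 = 0.199643

0.1996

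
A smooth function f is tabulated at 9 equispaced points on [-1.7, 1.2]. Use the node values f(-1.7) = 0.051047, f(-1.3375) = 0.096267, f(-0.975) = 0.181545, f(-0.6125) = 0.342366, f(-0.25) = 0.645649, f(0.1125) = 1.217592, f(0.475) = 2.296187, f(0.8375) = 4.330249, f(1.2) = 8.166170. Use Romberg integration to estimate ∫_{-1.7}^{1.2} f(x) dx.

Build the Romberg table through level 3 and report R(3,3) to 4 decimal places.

R(0,0) (trapezoid, 1 panel, h=2.9000): 11.914965
R(1,0) (trapezoid, 2 panels, h=1.4500): 6.893673
R(2,0) (trapezoid, 4 panels, h=0.7250): 5.243192
R(3,0) (trapezoid, 8 panels, h=0.3625): 4.791693
R(1,1) = 6.893673 + (6.893673 − 11.914965)/3 = 5.219909
R(2,1) = 5.243192 + (5.243192 − 6.893673)/3 = 4.693032
R(3,1) = 4.791693 + (4.791693 − 5.243192)/3 = 4.641193
R(2,2) = 4.693032 + (4.693032 − 5.219909)/15 = 4.657907
R(3,2) = 4.641193 + (4.641193 − 4.693032)/15 = 4.637737
R(3,3) = 4.637737 + (4.637737 − 4.657907)/63 = 4.637417

4.6374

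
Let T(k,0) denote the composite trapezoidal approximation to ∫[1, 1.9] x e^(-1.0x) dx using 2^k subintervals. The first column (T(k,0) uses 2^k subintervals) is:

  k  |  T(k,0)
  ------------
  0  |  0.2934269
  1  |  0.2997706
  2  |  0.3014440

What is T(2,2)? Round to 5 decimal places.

Richardson extrapolation on the trapezoidal column (denominator 4−1=3):
T(1,1) = 0.2997706 + (0.2997706 − 0.2934269)/3 = 0.3018852
T(2,1) = (4·0.3014440 − 0.2997706) / 3 = 0.3020018
T(2,2) = 0.3020018 + (0.3020018 − 0.3018852)/15 = 0.3020096

0.30201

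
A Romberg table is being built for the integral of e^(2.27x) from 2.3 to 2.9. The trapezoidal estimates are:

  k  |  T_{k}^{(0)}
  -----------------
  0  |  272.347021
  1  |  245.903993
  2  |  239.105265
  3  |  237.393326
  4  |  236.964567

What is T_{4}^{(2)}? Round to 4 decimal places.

236.8216

T_{3}^{(1)} = 237.393326 + (237.393326 − 239.105265)/3 = 236.822680
T_{4}^{(1)} = 236.964567 + (236.964567 − 237.393326)/3 = 236.821647
T_{4}^{(2)} = (16·236.821647 − 236.822680) / 15 = 236.821578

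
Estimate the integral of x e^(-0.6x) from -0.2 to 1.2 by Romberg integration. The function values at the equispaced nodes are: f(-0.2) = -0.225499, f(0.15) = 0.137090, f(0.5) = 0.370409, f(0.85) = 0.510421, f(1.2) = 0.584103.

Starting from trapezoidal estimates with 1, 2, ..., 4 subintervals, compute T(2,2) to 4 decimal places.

0.4305

T(0,0) (trapezoid, 1 panel, h=1.4000): 0.251023
T(1,0) (trapezoid, 2 panels, h=0.7000): 0.384798
T(2,0) (trapezoid, 4 panels, h=0.3500): 0.419028
T(1,1) = 0.384798 + (0.384798 − 0.251023)/3 = 0.429390
T(2,1) = 0.419028 + (0.419028 − 0.384798)/3 = 0.430438
T(2,2) = 0.430438 + (0.430438 − 0.429390)/15 = 0.430508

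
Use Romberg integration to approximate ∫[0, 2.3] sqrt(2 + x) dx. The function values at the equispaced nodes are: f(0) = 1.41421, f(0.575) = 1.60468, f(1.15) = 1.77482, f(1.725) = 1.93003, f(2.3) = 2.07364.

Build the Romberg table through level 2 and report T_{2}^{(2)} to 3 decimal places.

T_{0}^{(0)} (trapezoid, 1 panel, h=2.3000): 4.01103
T_{1}^{(0)} (trapezoid, 2 panels, h=1.1500): 4.04656
T_{2}^{(0)} (trapezoid, 4 panels, h=0.5750): 4.05574
T_{1}^{(1)} = 4.04656 + (4.04656 − 4.01103)/3 = 4.05840
T_{2}^{(1)} = 4.05574 + (4.05574 − 4.04656)/3 = 4.05880
T_{2}^{(2)} = 4.05880 + (4.05880 − 4.05840)/15 = 4.05883

4.059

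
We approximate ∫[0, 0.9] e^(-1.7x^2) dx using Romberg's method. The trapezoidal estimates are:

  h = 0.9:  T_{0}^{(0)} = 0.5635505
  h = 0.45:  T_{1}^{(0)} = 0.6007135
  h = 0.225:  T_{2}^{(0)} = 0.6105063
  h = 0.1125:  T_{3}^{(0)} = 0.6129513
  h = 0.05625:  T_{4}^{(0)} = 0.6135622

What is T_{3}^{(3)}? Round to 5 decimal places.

T_{1}^{(1)} = (4·0.6007135 − 0.5635505) / 3 = 0.6131012
T_{2}^{(1)} = 0.6105063 + (0.6105063 − 0.6007135)/3 = 0.6137706
T_{3}^{(1)} = (4·0.6129513 − 0.6105063) / 3 = 0.6137663
T_{2}^{(2)} = 0.6137706 + (0.6137706 − 0.6131012)/15 = 0.6138152
T_{3}^{(2)} = 0.6137663 + (0.6137663 − 0.6137706)/15 = 0.6137660
T_{3}^{(3)} = (64·0.6137660 − 0.6138152) / 63 = 0.6137652

0.61377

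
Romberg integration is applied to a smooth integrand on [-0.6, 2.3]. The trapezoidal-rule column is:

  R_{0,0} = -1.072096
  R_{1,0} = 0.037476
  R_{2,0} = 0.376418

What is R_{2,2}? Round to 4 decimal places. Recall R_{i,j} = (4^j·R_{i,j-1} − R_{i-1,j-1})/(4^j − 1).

Richardson extrapolation on the trapezoidal column (denominator 4−1=3):
R_{1,1} = (4·0.037476 − (-1.072096)) / 3 = 0.407333
R_{2,1} = 0.376418 + (0.376418 − 0.037476)/3 = 0.489399
R_{2,2} = (16·0.489399 − 0.407333) / 15 = 0.494870

0.4949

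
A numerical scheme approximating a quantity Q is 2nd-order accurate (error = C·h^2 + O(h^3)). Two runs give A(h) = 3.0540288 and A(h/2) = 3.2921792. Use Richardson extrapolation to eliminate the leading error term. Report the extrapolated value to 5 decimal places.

The leading error scales as h^2; refining by a factor of 2 reduces it by 2^2 = 4.
Extrapolated value = (4·A(h/2) − A(h)) / (4 − 1)
= (4·3.2921792 − 3.0540288) / 3
= 10.1146880 / 3 = 3.3715627

3.37156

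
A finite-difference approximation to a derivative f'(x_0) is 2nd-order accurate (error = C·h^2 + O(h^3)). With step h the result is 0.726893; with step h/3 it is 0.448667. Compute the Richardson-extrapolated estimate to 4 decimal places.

0.4139

Extrapolated value = (9·A(h/3) − A(h)) / (9 − 1)
= (9·0.448667 − 0.726893) / 8
= 3.311110 / 8 = 0.413889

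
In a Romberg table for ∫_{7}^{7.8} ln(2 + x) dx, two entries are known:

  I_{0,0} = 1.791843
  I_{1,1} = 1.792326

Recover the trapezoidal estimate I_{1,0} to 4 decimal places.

1.7922

From I_{1,1} = (4·I_{1,0} − I_{0,0})/3, solve for I_{1,0}:
4·I_{1,0} = 3·1.792326 + 1.791843 = 7.168821
I_{1,0} = 1.792205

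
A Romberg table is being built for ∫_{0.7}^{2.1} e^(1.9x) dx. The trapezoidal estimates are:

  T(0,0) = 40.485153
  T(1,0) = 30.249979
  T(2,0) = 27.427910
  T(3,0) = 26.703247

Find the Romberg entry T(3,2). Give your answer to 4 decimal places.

Richardson extrapolation on the trapezoidal column (denominator 4−1=3):
T(2,1) = (4·27.427910 − 30.249979) / 3 = 26.487220
T(3,1) = 26.703247 + (26.703247 − 27.427910)/3 = 26.461693
T(3,2) = 26.461693 + (26.461693 − 26.487220)/15 = 26.459991

26.4600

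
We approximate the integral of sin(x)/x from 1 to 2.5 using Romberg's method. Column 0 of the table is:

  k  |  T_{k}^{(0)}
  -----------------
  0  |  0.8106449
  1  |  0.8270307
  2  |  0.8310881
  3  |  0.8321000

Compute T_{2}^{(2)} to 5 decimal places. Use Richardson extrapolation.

0.83244

T_{1}^{(1)} = (4·0.8270307 − 0.8106449) / 3 = 0.8324926
T_{2}^{(1)} = 0.8310881 + (0.8310881 − 0.8270307)/3 = 0.8324406
T_{2}^{(2)} = (16·0.8324406 − 0.8324926) / 15 = 0.8324371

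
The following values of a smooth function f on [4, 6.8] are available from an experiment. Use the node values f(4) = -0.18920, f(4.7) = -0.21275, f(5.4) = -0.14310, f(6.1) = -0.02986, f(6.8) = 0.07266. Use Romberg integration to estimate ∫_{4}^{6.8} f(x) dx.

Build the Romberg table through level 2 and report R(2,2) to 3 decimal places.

-0.320

R(0,0) (trapezoid, 1 panel, h=2.8000): -0.16316
R(1,0) (trapezoid, 2 panels, h=1.4000): -0.28192
R(2,0) (trapezoid, 4 panels, h=0.7000): -0.31079
R(1,1) = -0.28192 + (-0.28192 − (-0.16316))/3 = -0.32151
R(2,1) = -0.31079 + (-0.31079 − (-0.28192))/3 = -0.32041
R(2,2) = -0.32041 + (-0.32041 − (-0.32151))/15 = -0.32034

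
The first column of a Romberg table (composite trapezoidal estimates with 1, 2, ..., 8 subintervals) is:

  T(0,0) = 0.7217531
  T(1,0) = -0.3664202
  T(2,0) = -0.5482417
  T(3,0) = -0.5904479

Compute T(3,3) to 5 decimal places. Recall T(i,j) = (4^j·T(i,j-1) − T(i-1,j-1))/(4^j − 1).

-0.60428

T(1,1) = -0.3664202 + (-0.3664202 − 0.7217531)/3 = -0.7291446
T(2,1) = (4·(-0.5482417) − (-0.3664202)) / 3 = -0.6088489
T(3,1) = -0.5904479 + (-0.5904479 − (-0.5482417))/3 = -0.6045166
T(2,2) = (16·(-0.6088489) − (-0.7291446)) / 15 = -0.6008292
T(3,2) = -0.6045166 + (-0.6045166 − (-0.6088489))/15 = -0.6042278
T(3,3) = -0.6042278 + (-0.6042278 − (-0.6008292))/63 = -0.6042817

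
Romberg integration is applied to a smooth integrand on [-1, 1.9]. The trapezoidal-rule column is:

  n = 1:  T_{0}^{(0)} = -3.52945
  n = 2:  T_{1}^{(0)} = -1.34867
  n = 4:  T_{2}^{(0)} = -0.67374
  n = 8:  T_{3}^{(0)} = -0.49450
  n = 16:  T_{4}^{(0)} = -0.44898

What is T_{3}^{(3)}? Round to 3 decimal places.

Richardson extrapolation on the trapezoidal column (denominator 4−1=3):
T_{1}^{(1)} = (4·(-1.34867) − (-3.52945)) / 3 = -0.62174
T_{2}^{(1)} = (4·(-0.67374) − (-1.34867)) / 3 = -0.44876
T_{3}^{(1)} = -0.49450 + (-0.49450 − (-0.67374))/3 = -0.43475
T_{2}^{(2)} = -0.44876 + (-0.44876 − (-0.62174))/15 = -0.43723
T_{3}^{(2)} = (16·(-0.43475) − (-0.44876)) / 15 = -0.43382
T_{3}^{(3)} = -0.43382 + (-0.43382 − (-0.43723))/63 = -0.43377

-0.434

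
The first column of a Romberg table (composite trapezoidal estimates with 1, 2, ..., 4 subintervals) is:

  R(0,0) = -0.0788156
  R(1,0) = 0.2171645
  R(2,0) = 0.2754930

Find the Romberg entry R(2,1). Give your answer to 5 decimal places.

Richardson extrapolation on the trapezoidal column (denominator 4−1=3):
R(2,1) = 0.2754930 + (0.2754930 − 0.2171645)/3 = 0.2949358
(Column j=1 coincides with Simpson's rule on the same nodes.)

0.29494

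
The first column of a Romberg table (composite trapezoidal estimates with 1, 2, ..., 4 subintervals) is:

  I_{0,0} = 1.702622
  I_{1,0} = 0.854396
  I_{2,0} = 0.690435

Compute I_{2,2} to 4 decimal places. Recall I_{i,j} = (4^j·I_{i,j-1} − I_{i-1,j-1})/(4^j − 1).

0.6401

Richardson extrapolation on the trapezoidal column (denominator 4−1=3):
I_{1,1} = (4·0.854396 − 1.702622) / 3 = 0.571654
I_{2,1} = 0.690435 + (0.690435 − 0.854396)/3 = 0.635781
I_{2,2} = 0.635781 + (0.635781 − 0.571654)/15 = 0.640056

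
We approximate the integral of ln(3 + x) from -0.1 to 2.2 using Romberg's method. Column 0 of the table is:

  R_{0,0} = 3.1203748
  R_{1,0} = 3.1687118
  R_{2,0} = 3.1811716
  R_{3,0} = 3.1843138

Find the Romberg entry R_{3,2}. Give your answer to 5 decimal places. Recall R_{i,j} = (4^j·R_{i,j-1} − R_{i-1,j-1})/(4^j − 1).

3.18536

Richardson extrapolation on the trapezoidal column (denominator 4−1=3):
R_{2,1} = 3.1811716 + (3.1811716 − 3.1687118)/3 = 3.1853249
R_{3,1} = (4·3.1843138 − 3.1811716) / 3 = 3.1853612
R_{3,2} = 3.1853612 + (3.1853612 − 3.1853249)/15 = 3.1853636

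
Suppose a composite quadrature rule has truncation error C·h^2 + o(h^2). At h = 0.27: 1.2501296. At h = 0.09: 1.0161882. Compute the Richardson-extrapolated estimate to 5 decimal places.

The leading error scales as h^2; refining by a factor of 3 reduces it by 3^2 = 9.
Extrapolated value = (9·A(h/3) − A(h)) / (9 − 1)
= (9·1.0161882 − 1.2501296) / 8
= 7.8955642 / 8 = 0.9869455

0.98695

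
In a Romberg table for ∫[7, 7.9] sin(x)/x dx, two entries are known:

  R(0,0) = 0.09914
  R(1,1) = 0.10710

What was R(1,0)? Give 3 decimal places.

From R(1,1) = (4·R(1,0) − R(0,0))/3, solve for R(1,0):
4·R(1,0) = 3·0.10710 + 0.09914 = 0.42044
R(1,0) = 0.10511

0.105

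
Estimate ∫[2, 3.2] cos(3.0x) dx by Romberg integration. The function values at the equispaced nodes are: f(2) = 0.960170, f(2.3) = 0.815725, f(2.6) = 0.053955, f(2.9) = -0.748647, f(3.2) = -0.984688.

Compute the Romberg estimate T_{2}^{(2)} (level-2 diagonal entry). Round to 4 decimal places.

0.0350

T_{0}^{(0)} (trapezoid, 1 panel, h=1.2000): -0.014711
T_{1}^{(0)} (trapezoid, 2 panels, h=0.6000): 0.025018
T_{2}^{(0)} (trapezoid, 4 panels, h=0.3000): 0.032632
T_{1}^{(1)} = 0.025018 + (0.025018 − (-0.014711))/3 = 0.038261
T_{2}^{(1)} = 0.032632 + (0.032632 − 0.025018)/3 = 0.035170
T_{2}^{(2)} = 0.035170 + (0.035170 − 0.038261)/15 = 0.034964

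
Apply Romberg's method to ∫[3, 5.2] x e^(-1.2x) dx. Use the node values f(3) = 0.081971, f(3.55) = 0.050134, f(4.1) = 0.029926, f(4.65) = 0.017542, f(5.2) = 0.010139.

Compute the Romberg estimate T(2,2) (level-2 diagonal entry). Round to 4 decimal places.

T(0,0) (trapezoid, 1 panel, h=2.2000): 0.101321
T(1,0) (trapezoid, 2 panels, h=1.1000): 0.083579
T(2,0) (trapezoid, 4 panels, h=0.5500): 0.079011
T(1,1) = 0.083579 + (0.083579 − 0.101321)/3 = 0.077665
T(2,1) = 0.079011 + (0.079011 − 0.083579)/3 = 0.077488
T(2,2) = 0.077488 + (0.077488 − 0.077665)/15 = 0.077476

0.0775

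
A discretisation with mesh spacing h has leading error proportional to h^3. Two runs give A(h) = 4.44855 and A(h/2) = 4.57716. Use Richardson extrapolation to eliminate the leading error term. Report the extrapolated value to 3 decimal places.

4.596

The leading error scales as h^3; refining by a factor of 2 reduces it by 2^3 = 8.
Extrapolated value = (8·A(h/2) − A(h)) / (8 − 1)
= (8·4.57716 − 4.44855) / 7
= 32.16873 / 7 = 4.59553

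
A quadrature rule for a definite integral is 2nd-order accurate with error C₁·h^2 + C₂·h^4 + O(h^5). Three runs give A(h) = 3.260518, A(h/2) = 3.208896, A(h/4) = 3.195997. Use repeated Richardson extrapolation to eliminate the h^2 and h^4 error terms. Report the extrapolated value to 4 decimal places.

3.1917

First eliminate the h^2 term (factor 2^2 = 4):
  B₁ = (4·3.208896 − 3.260518)/3 = 3.191689
  B₂ = (4·3.195997 − 3.208896)/3 = 3.191697
Then eliminate the h^4 term (factor 2^4 = 16):
  (16·3.191697 − 3.191689)/15 = 3.191698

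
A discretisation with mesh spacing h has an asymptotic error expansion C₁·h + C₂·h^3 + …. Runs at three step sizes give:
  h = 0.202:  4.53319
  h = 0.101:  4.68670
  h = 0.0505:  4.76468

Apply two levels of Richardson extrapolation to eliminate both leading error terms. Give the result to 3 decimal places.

First eliminate the h term (factor 2^1 = 2):
  B₁ = (2·4.68670 − 4.53319)/1 = 4.84021
  B₂ = (2·4.76468 − 4.68670)/1 = 4.84266
Then eliminate the h^3 term (factor 2^3 = 8):
  (8·4.84266 − 4.84021)/7 = 4.84301

4.843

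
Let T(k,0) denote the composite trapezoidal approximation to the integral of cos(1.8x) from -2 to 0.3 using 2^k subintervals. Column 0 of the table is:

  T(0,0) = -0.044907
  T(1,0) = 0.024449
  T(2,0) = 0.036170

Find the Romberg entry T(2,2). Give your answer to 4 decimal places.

0.0396

T(1,1) = (4·0.024449 − (-0.044907)) / 3 = 0.047568
T(2,1) = 0.036170 + (0.036170 − 0.024449)/3 = 0.040077
T(2,2) = 0.040077 + (0.040077 − 0.047568)/15 = 0.039578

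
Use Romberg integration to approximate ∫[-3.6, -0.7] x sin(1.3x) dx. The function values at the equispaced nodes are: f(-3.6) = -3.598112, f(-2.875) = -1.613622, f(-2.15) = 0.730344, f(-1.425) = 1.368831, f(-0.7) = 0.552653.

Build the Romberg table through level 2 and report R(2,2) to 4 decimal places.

R(0,0) (trapezoid, 1 panel, h=2.9000): -4.415916
R(1,0) (trapezoid, 2 panels, h=1.4500): -1.148959
R(2,0) (trapezoid, 4 panels, h=0.7250): -0.751953
R(1,1) = -1.148959 + (-1.148959 − (-4.415916))/3 = -0.059973
R(2,1) = -0.751953 + (-0.751953 − (-1.148959))/3 = -0.619618
R(2,2) = -0.619618 + (-0.619618 − (-0.059973))/15 = -0.656928

-0.6569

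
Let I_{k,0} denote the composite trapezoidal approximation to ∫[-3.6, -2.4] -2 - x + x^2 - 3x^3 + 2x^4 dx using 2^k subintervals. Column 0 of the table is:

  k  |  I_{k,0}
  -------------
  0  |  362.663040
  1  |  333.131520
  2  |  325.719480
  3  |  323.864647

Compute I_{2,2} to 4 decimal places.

Richardson extrapolation on the trapezoidal column (denominator 4−1=3):
I_{1,1} = (4·333.131520 − 362.663040) / 3 = 323.287680
I_{2,1} = (4·325.719480 − 333.131520) / 3 = 323.248800
I_{2,2} = (16·323.248800 − 323.287680) / 15 = 323.246208

323.2462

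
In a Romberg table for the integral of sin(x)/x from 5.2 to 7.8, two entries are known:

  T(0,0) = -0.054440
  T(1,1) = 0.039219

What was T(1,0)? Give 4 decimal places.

0.0158

From T(1,1) = (4·T(1,0) − T(0,0))/3, solve for T(1,0):
4·T(1,0) = 3·0.039219 + (-0.054440) = 0.063217
T(1,0) = 0.015804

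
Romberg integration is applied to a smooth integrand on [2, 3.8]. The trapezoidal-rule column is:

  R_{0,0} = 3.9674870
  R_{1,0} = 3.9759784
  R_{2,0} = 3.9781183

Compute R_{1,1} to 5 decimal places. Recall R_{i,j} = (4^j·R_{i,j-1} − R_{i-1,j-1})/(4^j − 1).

3.97881

Richardson extrapolation on the trapezoidal column (denominator 4−1=3):
R_{1,1} = (4·3.9759784 − 3.9674870) / 3 = 3.9788089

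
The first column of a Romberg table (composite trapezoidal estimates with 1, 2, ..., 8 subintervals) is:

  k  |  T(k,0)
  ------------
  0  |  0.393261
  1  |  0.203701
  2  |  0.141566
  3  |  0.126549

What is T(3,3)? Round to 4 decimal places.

0.1216

T(1,1) = (4·0.203701 − 0.393261) / 3 = 0.140514
T(2,1) = 0.141566 + (0.141566 − 0.203701)/3 = 0.120854
T(3,1) = 0.126549 + (0.126549 − 0.141566)/3 = 0.121543
T(2,2) = (16·0.120854 − 0.140514) / 15 = 0.119543
T(3,2) = 0.121543 + (0.121543 − 0.120854)/15 = 0.121589
T(3,3) = (64·0.121589 − 0.119543) / 63 = 0.121621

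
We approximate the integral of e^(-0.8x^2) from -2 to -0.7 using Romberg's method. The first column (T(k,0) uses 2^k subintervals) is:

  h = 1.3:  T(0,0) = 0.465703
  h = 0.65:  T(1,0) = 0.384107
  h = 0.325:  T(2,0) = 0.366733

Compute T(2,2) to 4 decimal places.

0.3612

T(1,1) = (4·0.384107 − 0.465703) / 3 = 0.356908
T(2,1) = 0.366733 + (0.366733 − 0.384107)/3 = 0.360942
T(2,2) = 0.360942 + (0.360942 − 0.356908)/15 = 0.361211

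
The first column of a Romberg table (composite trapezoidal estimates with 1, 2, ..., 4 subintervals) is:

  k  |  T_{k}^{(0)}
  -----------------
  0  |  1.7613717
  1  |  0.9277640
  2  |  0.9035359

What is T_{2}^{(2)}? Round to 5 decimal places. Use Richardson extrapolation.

T_{1}^{(1)} = 0.9277640 + (0.9277640 − 1.7613717)/3 = 0.6498948
T_{2}^{(1)} = (4·0.9035359 − 0.9277640) / 3 = 0.8954599
T_{2}^{(2)} = (16·0.8954599 − 0.6498948) / 15 = 0.9118309

0.91183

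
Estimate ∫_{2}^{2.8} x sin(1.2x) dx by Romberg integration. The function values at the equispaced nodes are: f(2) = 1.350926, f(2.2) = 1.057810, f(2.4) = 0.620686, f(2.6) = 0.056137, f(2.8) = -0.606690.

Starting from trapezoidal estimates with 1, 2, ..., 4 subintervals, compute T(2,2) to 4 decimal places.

0.4294

T(0,0) (trapezoid, 1 panel, h=0.8000): 0.297694
T(1,0) (trapezoid, 2 panels, h=0.4000): 0.397122
T(2,0) (trapezoid, 4 panels, h=0.2000): 0.421350
T(1,1) = 0.397122 + (0.397122 − 0.297694)/3 = 0.430265
T(2,1) = 0.421350 + (0.421350 − 0.397122)/3 = 0.429426
T(2,2) = 0.429426 + (0.429426 − 0.430265)/15 = 0.429370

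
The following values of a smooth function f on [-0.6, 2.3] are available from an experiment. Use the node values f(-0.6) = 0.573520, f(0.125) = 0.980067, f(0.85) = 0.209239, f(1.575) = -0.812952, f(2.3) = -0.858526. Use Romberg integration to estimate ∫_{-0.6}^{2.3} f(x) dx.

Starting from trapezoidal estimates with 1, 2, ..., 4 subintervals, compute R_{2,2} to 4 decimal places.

R_{0,0} (trapezoid, 1 panel, h=2.9000): -0.413259
R_{1,0} (trapezoid, 2 panels, h=1.4500): 0.096767
R_{2,0} (trapezoid, 4 panels, h=0.7250): 0.169542
R_{1,1} = 0.096767 + (0.096767 − (-0.413259))/3 = 0.266776
R_{2,1} = 0.169542 + (0.169542 − 0.096767)/3 = 0.193800
R_{2,2} = 0.193800 + (0.193800 − 0.266776)/15 = 0.188935

0.1889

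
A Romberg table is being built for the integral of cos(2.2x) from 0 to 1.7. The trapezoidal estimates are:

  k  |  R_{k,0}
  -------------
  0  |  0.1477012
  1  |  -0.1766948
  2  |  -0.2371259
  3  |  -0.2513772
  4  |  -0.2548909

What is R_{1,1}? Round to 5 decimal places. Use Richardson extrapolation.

-0.28483

Richardson extrapolation on the trapezoidal column (denominator 4−1=3):
R_{1,1} = -0.1766948 + (-0.1766948 − 0.1477012)/3 = -0.2848268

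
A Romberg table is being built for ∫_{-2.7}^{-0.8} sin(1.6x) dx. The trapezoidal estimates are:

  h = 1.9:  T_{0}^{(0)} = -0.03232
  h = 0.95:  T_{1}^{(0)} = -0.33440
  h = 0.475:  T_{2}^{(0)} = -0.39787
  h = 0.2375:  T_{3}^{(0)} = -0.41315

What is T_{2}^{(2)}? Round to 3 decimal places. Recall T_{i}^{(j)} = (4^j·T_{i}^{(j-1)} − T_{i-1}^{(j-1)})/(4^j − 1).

-0.418

T_{1}^{(1)} = -0.33440 + (-0.33440 − (-0.03232))/3 = -0.43509
T_{2}^{(1)} = (4·(-0.39787) − (-0.33440)) / 3 = -0.41903
T_{2}^{(2)} = -0.41903 + (-0.41903 − (-0.43509))/15 = -0.41796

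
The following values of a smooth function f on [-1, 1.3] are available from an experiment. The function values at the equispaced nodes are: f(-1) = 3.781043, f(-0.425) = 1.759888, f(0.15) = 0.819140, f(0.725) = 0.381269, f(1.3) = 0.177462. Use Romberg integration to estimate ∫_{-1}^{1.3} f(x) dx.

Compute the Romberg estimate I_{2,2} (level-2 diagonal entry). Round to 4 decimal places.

2.7103

I_{0,0} (trapezoid, 1 panel, h=2.3000): 4.552281
I_{1,0} (trapezoid, 2 panels, h=1.1500): 3.218151
I_{2,0} (trapezoid, 4 panels, h=0.5750): 2.840241
I_{1,1} = 3.218151 + (3.218151 − 4.552281)/3 = 2.773441
I_{2,1} = 2.840241 + (2.840241 − 3.218151)/3 = 2.714271
I_{2,2} = 2.714271 + (2.714271 − 2.773441)/15 = 2.710326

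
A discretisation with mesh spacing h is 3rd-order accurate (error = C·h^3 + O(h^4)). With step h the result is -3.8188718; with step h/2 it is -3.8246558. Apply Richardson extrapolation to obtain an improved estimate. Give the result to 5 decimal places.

The leading error scales as h^3; refining by a factor of 2 reduces it by 2^3 = 8.
Extrapolated value = (8·A(h/2) − A(h)) / (8 − 1)
= (8·(-3.8246558) − (-3.8188718)) / 7
= -26.7783746 / 7 = -3.8254821

-3.82548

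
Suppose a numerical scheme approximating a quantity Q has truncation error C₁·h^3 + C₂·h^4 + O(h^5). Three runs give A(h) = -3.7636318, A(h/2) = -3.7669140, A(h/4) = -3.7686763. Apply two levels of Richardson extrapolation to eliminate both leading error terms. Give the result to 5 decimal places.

-3.76903

First eliminate the h^3 term (factor 2^3 = 8):
  B₁ = (8·(-3.7669140) − (-3.7636318))/7 = -3.7673829
  B₂ = (8·(-3.7686763) − (-3.7669140))/7 = -3.7689281
Then eliminate the h^4 term (factor 2^4 = 16):
  (16·(-3.7689281) − (-3.7673829))/15 = -3.7690311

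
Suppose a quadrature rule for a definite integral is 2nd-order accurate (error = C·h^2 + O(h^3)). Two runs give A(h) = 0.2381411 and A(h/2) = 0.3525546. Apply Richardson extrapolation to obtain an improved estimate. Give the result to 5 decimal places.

Extrapolated value = (4·A(h/2) − A(h)) / (4 − 1)
= (4·0.3525546 − 0.2381411) / 3
= 1.1720773 / 3 = 0.3906924

0.39069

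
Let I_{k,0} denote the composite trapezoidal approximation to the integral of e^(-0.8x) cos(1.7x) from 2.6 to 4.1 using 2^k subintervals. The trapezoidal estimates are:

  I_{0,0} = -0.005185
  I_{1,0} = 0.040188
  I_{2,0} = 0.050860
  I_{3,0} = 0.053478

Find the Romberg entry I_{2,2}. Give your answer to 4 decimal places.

0.0544

I_{1,1} = 0.040188 + (0.040188 − (-0.005185))/3 = 0.055312
I_{2,1} = (4·0.050860 − 0.040188) / 3 = 0.054417
I_{2,2} = (16·0.054417 − 0.055312) / 15 = 0.054357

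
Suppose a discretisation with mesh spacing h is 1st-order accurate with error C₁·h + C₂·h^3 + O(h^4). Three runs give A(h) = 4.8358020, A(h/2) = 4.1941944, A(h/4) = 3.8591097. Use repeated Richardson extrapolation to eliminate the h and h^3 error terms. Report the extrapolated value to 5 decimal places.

First eliminate the h term (factor 2^1 = 2):
  B₁ = (2·4.1941944 − 4.8358020)/1 = 3.5525868
  B₂ = (2·3.8591097 − 4.1941944)/1 = 3.5240250
Then eliminate the h^3 term (factor 2^3 = 8):
  (8·3.5240250 − 3.5525868)/7 = 3.5199447

3.51994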